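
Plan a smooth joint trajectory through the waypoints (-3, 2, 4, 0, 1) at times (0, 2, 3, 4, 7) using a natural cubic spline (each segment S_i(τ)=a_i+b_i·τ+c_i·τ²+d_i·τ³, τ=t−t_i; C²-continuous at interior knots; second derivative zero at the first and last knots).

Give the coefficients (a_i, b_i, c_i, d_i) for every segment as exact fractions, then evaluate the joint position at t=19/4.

  seg 0: a=-3 b=557/267 c=0 d=221/2136
  seg 1: a=2 b=1777/534 c=221/356 d=-2081/1068
  seg 2: a=4 b=-1363/1068 c=-465/89 d=2671/1068
  seg 3: a=0 b=-2255/534 c=811/356 d=-811/3204
S(19/4) = -45397/22784

Δ: Δ0=5/2, Δ1=2, Δ2=-4, Δ3=1/3
row 1: diag=6, rhs=-3; c'=1/6, d'=-1/2
row 2: denom=4−1·1/6=23/6; d'=(-36−1·-1/2)/(23/6)=-213/23
row 3: denom=8−1·6/23=178/23; d'=(26−1·-213/23)/(178/23)=811/178
back: M3=811/178
back: M2=-213/23−6/23·811/178=-930/89
back: M1=-1/2−1/6·-930/89=221/178
M: M0=0, M1=221/178, M2=-930/89, M3=811/178, M4=0
seg 0: a=-3, c=M0/2=0, d=(M1−M0)/(6·2)=221/2136, b=Δ0−h0·(2M0+M1)/6=557/267
seg 1: a=2, c=M1/2=221/356, d=(M2−M1)/(6·1)=-2081/1068, b=Δ1−h1·(2M1+M2)/6=1777/534
seg 2: a=4, c=M2/2=-465/89, d=(M3−M2)/(6·1)=2671/1068, b=Δ2−h2·(2M2+M3)/6=-1363/1068
seg 3: a=0, c=M3/2=811/356, d=(M4−M3)/(6·3)=-811/3204, b=Δ3−h3·(2M3+M4)/6=-2255/534
t_q=19/4 → seg 3, τ=3/4; S=0+-2255/534·τ+811/356·τ²+-811/3204·τ³=-45397/22784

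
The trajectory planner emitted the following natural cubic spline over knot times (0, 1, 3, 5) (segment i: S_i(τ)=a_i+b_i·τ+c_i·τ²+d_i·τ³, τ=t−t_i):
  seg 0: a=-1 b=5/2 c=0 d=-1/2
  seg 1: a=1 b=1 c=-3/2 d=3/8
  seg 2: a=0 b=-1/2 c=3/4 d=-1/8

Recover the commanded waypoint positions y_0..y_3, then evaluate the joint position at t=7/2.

y_0=-1 y_1=1 y_2=0 y_3=1
S(7/2) = -5/64

y_0 = S_0(0) = a_0 = -1
y_1 = S_1(0) = a_1 = 1
y_2 = S_2(0) = a_2 = 0
y_3 = S_2(2) = 1
t_q=7/2 is in segment 2 (τ=1/2); S_2(τ)=-5/64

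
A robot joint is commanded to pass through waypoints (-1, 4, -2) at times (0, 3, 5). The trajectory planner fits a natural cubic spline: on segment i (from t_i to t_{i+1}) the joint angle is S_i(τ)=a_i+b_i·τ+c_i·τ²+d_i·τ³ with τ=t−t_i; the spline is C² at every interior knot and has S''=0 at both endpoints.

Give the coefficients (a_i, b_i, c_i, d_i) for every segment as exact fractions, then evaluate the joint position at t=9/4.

Δ: Δ0=5/3, Δ1=-3
row 1: diag=10, rhs=-28; c'=1/5, d'=-14/5
back: M1=-14/5
M: M0=0, M1=-14/5, M2=0
seg 0: a=-1, c=M0/2=0, d=(M1−M0)/(6·3)=-7/45, b=Δ0−h0·(2M0+M1)/6=46/15
seg 1: a=4, c=M1/2=-7/5, d=(M2−M1)/(6·2)=7/30, b=Δ1−h1·(2M1+M2)/6=-17/15
t_q=9/4 → seg 0, τ=9/4; S=-1+46/15·τ+0·τ²+-7/45·τ³=1321/320

  seg 0: a=-1 b=46/15 c=0 d=-7/45
  seg 1: a=4 b=-17/15 c=-7/5 d=7/30
S(9/4) = 1321/320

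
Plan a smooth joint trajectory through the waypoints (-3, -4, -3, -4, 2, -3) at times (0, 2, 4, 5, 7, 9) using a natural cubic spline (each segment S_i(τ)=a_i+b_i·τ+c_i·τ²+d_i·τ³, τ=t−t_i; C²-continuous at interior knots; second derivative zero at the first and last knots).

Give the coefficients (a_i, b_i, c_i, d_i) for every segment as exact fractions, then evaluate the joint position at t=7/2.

  seg 0: a=-3 b=-157/156 c=0 d=79/624
  seg 1: a=-4 b=20/39 c=79/104 d=-239/624
  seg 2: a=-3 b=-163/156 c=-20/13 d=19/12
  seg 3: a=-4 b=49/78 c=167/52 d=-79/78
  seg 4: a=2 b=103/78 c=-149/52 d=149/312
S(7/2) = -4683/1664

Δ: Δ0=-1/2, Δ1=1/2, Δ2=-1, Δ3=3, Δ4=-5/2
row 1: diag=8, rhs=6; c'=1/4, d'=3/4
row 2: denom=6−2·1/4=11/2; d'=(-9−2·3/4)/(11/2)=-21/11
row 3: denom=6−1·2/11=64/11; d'=(24−1·-21/11)/(64/11)=285/64
row 4: denom=8−2·11/32=117/16; d'=(-33−2·285/64)/(117/16)=-149/26
back: M4=-149/26
back: M3=285/64−11/32·-149/26=167/26
back: M2=-21/11−2/11·167/26=-40/13
back: M1=3/4−1/4·-40/13=79/52
M: M0=0, M1=79/52, M2=-40/13, M3=167/26, M4=-149/26, M5=0
seg 0: a=-3, c=M0/2=0, d=(M1−M0)/(6·2)=79/624, b=Δ0−h0·(2M0+M1)/6=-157/156
seg 1: a=-4, c=M1/2=79/104, d=(M2−M1)/(6·2)=-239/624, b=Δ1−h1·(2M1+M2)/6=20/39
seg 2: a=-3, c=M2/2=-20/13, d=(M3−M2)/(6·1)=19/12, b=Δ2−h2·(2M2+M3)/6=-163/156
seg 3: a=-4, c=M3/2=167/52, d=(M4−M3)/(6·2)=-79/78, b=Δ3−h3·(2M3+M4)/6=49/78
seg 4: a=2, c=M4/2=-149/52, d=(M5−M4)/(6·2)=149/312, b=Δ4−h4·(2M4+M5)/6=103/78
t_q=7/2 → seg 1, τ=3/2; S=-4+20/39·τ+79/104·τ²+-239/624·τ³=-4683/1664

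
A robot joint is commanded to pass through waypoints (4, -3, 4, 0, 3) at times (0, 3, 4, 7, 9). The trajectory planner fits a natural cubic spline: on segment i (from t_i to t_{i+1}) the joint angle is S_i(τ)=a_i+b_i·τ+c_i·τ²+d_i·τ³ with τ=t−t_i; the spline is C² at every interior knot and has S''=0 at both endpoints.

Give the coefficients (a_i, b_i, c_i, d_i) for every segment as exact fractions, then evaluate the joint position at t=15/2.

Δ: Δ0=-7/3, Δ1=7, Δ2=-4/3, Δ3=3/2
row 1: diag=8, rhs=56; c'=1/8, d'=7
row 2: denom=8−1·1/8=63/8; d'=(-50−1·7)/(63/8)=-152/21
row 3: denom=10−3·8/21=62/7; d'=(17−3·-152/21)/(62/7)=271/62
back: M3=271/62
back: M2=-152/21−8/21·271/62=-276/31
back: M1=7−1/8·-276/31=503/62
M: M0=0, M1=503/62, M2=-276/31, M3=271/62, M4=0
seg 0: a=4, c=M0/2=0, d=(M1−M0)/(6·3)=503/1116, b=Δ0−h0·(2M0+M1)/6=-2377/372
seg 1: a=-3, c=M1/2=503/124, d=(M2−M1)/(6·1)=-1055/372, b=Δ1−h1·(2M1+M2)/6=1075/186
seg 2: a=4, c=M2/2=-138/31, d=(M3−M2)/(6·3)=823/1116, b=Δ2−h2·(2M2+M3)/6=2003/372
seg 3: a=0, c=M3/2=271/124, d=(M4−M3)/(6·2)=-271/744, b=Δ3−h3·(2M3+M4)/6=-263/186
t_q=15/2 → seg 3, τ=1/2; S=0+-263/186·τ+271/124·τ²+-271/744·τ³=-409/1984

  seg 0: a=4 b=-2377/372 c=0 d=503/1116
  seg 1: a=-3 b=1075/186 c=503/124 d=-1055/372
  seg 2: a=4 b=2003/372 c=-138/31 d=823/1116
  seg 3: a=0 b=-263/186 c=271/124 d=-271/744
S(15/2) = -409/1984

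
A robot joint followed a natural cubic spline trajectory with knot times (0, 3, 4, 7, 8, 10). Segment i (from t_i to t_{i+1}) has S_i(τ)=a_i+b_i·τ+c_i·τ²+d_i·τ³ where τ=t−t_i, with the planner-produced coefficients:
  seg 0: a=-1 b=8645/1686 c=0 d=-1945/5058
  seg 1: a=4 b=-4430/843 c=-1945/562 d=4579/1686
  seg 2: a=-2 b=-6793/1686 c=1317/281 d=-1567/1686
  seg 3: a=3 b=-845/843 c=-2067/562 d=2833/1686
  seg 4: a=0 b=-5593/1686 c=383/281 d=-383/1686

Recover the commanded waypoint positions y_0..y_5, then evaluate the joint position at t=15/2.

y_0=-1 y_1=4 y_2=-2 y_3=3 y_4=0 y_5=-3
S(15/2) = 8045/4496

y_0 = S_0(0) = a_0 = -1
y_1 = S_1(0) = a_1 = 4
y_2 = S_2(0) = a_2 = -2
y_3 = S_3(0) = a_3 = 3
y_4 = S_4(0) = a_4 = 0
y_5 = S_4(2) = -3
t_q=15/2 is in segment 3 (τ=1/2); S_3(τ)=8045/4496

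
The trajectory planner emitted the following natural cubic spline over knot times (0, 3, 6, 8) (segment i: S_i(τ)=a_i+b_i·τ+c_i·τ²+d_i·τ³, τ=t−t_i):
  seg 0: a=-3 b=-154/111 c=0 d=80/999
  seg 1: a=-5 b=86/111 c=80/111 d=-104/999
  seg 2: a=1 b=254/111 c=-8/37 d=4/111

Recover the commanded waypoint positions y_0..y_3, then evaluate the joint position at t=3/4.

y_0=-3 y_1=-5 y_2=1 y_3=5
S(3/4) = -593/148

y_0 = S_0(0) = a_0 = -3
y_1 = S_1(0) = a_1 = -5
y_2 = S_2(0) = a_2 = 1
y_3 = S_2(2) = 5
t_q=3/4 is in segment 0 (τ=3/4); S_0(τ)=-593/148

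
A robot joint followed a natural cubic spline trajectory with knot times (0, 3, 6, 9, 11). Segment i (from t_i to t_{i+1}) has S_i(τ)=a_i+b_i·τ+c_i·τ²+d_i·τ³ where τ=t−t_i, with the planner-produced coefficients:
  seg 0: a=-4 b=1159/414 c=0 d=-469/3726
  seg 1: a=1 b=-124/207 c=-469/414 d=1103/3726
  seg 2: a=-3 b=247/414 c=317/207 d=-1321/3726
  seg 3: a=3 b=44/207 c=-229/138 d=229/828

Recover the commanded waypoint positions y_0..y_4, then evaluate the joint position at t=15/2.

y_0=-4 y_1=1 y_2=-3 y_3=3 y_4=-1
S(15/2) = 53/368

y_0 = S_0(0) = a_0 = -4
y_1 = S_1(0) = a_1 = 1
y_2 = S_2(0) = a_2 = -3
y_3 = S_3(0) = a_3 = 3
y_4 = S_3(2) = -1
t_q=15/2 is in segment 2 (τ=3/2); S_2(τ)=53/368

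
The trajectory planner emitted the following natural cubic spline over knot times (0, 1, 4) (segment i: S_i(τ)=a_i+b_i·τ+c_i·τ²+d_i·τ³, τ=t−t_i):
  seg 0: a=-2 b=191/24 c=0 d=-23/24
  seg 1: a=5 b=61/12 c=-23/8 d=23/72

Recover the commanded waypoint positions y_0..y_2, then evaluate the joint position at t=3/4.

y_0=-2 y_1=5 y_2=3
S(3/4) = 1825/512

y_0 = S_0(0) = a_0 = -2
y_1 = S_1(0) = a_1 = 5
y_2 = S_1(3) = 3
t_q=3/4 is in segment 0 (τ=3/4); S_0(τ)=1825/512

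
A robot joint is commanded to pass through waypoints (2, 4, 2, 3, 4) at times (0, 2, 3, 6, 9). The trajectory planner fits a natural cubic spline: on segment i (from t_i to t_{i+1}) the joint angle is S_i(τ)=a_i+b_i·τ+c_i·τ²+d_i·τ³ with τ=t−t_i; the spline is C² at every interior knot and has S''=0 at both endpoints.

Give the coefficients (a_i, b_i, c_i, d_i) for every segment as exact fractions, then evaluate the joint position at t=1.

  seg 0: a=2 b=32/15 c=0 d=-17/60
  seg 1: a=4 b=-19/15 c=-17/10 d=29/30
  seg 2: a=2 b=-53/30 c=6/5 d=-1/6
  seg 3: a=3 b=14/15 c=-3/10 d=1/30
S(1) = 77/20

Δ: Δ0=1, Δ1=-2, Δ2=1/3, Δ3=1/3
row 1: diag=6, rhs=-18; c'=1/6, d'=-3
row 2: denom=8−1·1/6=47/6; d'=(14−1·-3)/(47/6)=102/47
row 3: denom=12−3·18/47=510/47; d'=(0−3·102/47)/(510/47)=-3/5
back: M3=-3/5
back: M2=102/47−18/47·-3/5=12/5
back: M1=-3−1/6·12/5=-17/5
M: M0=0, M1=-17/5, M2=12/5, M3=-3/5, M4=0
seg 0: a=2, c=M0/2=0, d=(M1−M0)/(6·2)=-17/60, b=Δ0−h0·(2M0+M1)/6=32/15
seg 1: a=4, c=M1/2=-17/10, d=(M2−M1)/(6·1)=29/30, b=Δ1−h1·(2M1+M2)/6=-19/15
seg 2: a=2, c=M2/2=6/5, d=(M3−M2)/(6·3)=-1/6, b=Δ2−h2·(2M2+M3)/6=-53/30
seg 3: a=3, c=M3/2=-3/10, d=(M4−M3)/(6·3)=1/30, b=Δ3−h3·(2M3+M4)/6=14/15
t_q=1 → seg 0, τ=1; S=2+32/15·τ+0·τ²+-17/60·τ³=77/20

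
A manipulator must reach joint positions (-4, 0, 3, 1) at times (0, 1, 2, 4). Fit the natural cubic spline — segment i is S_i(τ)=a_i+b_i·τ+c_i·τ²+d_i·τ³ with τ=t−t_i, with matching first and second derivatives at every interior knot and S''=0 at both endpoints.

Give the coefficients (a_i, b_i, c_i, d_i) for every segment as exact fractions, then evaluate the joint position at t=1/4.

  seg 0: a=-4 b=94/23 c=0 d=-2/23
  seg 1: a=0 b=88/23 c=-6/23 d=-13/23
  seg 2: a=3 b=37/23 c=-45/23 d=15/46
S(1/4) = -2193/736

Δ: Δ0=4, Δ1=3, Δ2=-1
row 1: diag=4, rhs=-6; c'=1/4, d'=-3/2
row 2: denom=6−1·1/4=23/4; d'=(-24−1·-3/2)/(23/4)=-90/23
back: M2=-90/23
back: M1=-3/2−1/4·-90/23=-12/23
M: M0=0, M1=-12/23, M2=-90/23, M3=0
seg 0: a=-4, c=M0/2=0, d=(M1−M0)/(6·1)=-2/23, b=Δ0−h0·(2M0+M1)/6=94/23
seg 1: a=0, c=M1/2=-6/23, d=(M2−M1)/(6·1)=-13/23, b=Δ1−h1·(2M1+M2)/6=88/23
seg 2: a=3, c=M2/2=-45/23, d=(M3−M2)/(6·2)=15/46, b=Δ2−h2·(2M2+M3)/6=37/23
t_q=1/4 → seg 0, τ=1/4; S=-4+94/23·τ+0·τ²+-2/23·τ³=-2193/736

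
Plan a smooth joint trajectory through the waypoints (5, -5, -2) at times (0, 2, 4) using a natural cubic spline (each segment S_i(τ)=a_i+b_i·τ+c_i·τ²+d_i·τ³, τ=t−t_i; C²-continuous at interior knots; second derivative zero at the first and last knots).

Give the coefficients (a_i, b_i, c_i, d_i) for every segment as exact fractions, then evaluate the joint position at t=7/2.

Δ: Δ0=-5, Δ1=3/2
row 1: diag=8, rhs=39; c'=1/4, d'=39/8
back: M1=39/8
M: M0=0, M1=39/8, M2=0
seg 0: a=5, c=M0/2=0, d=(M1−M0)/(6·2)=13/32, b=Δ0−h0·(2M0+M1)/6=-53/8
seg 1: a=-5, c=M1/2=39/16, d=(M2−M1)/(6·2)=-13/32, b=Δ1−h1·(2M1+M2)/6=-7/4
t_q=7/2 → seg 1, τ=3/2; S=-5+-7/4·τ+39/16·τ²+-13/32·τ³=-899/256

  seg 0: a=5 b=-53/8 c=0 d=13/32
  seg 1: a=-5 b=-7/4 c=39/16 d=-13/32
S(7/2) = -899/256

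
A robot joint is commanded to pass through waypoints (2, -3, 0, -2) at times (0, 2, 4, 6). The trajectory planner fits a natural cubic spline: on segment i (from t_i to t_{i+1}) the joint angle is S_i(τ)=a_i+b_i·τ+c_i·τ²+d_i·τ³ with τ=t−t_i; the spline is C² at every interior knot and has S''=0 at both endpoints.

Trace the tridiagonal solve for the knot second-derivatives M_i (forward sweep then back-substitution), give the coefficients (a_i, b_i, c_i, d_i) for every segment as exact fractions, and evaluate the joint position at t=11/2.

  seg 0: a=2 b=-56/15 c=0 d=37/120
  seg 1: a=-3 b=-1/30 c=37/20 d=-13/24
  seg 2: a=0 b=13/15 c=-7/5 d=7/30
S(11/2) = -17/16

Δ: Δ0=-5/2, Δ1=3/2, Δ2=-1
row 1: diag=8, rhs=24; c'=1/4, d'=3
row 2: denom=8−2·1/4=15/2; d'=(-15−2·3)/(15/2)=-14/5
back: M2=-14/5
back: M1=3−1/4·-14/5=37/10
M: M0=0, M1=37/10, M2=-14/5, M3=0
seg 0: a=2, c=M0/2=0, d=(M1−M0)/(6·2)=37/120, b=Δ0−h0·(2M0+M1)/6=-56/15
seg 1: a=-3, c=M1/2=37/20, d=(M2−M1)/(6·2)=-13/24, b=Δ1−h1·(2M1+M2)/6=-1/30
seg 2: a=0, c=M2/2=-7/5, d=(M3−M2)/(6·2)=7/30, b=Δ2−h2·(2M2+M3)/6=13/15
t_q=11/2 → seg 2, τ=3/2; S=0+13/15·τ+-7/5·τ²+7/30·τ³=-17/16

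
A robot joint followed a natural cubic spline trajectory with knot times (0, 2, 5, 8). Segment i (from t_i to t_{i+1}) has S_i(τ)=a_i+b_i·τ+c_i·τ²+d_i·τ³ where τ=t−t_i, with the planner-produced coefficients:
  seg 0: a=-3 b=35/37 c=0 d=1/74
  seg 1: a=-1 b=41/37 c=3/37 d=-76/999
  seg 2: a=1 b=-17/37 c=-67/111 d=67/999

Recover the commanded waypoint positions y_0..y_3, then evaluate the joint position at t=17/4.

y_0=-3 y_1=-1 y_2=1 y_3=-4
S(17/4) = 307/296

y_0 = S_0(0) = a_0 = -3
y_1 = S_1(0) = a_1 = -1
y_2 = S_2(0) = a_2 = 1
y_3 = S_2(3) = -4
t_q=17/4 is in segment 1 (τ=9/4); S_1(τ)=307/296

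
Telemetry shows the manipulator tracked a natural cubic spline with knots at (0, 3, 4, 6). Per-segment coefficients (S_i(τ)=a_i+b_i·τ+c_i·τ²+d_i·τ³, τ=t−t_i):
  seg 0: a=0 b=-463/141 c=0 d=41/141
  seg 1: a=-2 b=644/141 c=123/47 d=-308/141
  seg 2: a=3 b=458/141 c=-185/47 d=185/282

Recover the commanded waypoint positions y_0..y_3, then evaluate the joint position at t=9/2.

y_0 = S_0(0) = a_0 = 0
y_1 = S_1(0) = a_1 = -2
y_2 = S_2(0) = a_2 = 3
y_3 = S_2(2) = -1
t_q=9/2 is in segment 2 (τ=1/2); S_2(τ)=2799/752

y_0=0 y_1=-2 y_2=3 y_3=-1
S(9/2) = 2799/752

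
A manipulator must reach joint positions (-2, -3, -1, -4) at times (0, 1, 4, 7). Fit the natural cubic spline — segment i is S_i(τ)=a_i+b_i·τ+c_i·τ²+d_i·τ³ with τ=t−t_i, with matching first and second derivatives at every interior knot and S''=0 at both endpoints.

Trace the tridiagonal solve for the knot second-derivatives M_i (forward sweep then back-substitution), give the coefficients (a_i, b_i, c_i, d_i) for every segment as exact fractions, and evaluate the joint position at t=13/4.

Δ: Δ0=-1, Δ1=2/3, Δ2=-1
row 1: diag=8, rhs=10; c'=3/8, d'=5/4
row 2: denom=12−3·3/8=87/8; d'=(-10−3·5/4)/(87/8)=-110/87
back: M2=-110/87
back: M1=5/4−3/8·-110/87=50/29
M: M0=0, M1=50/29, M2=-110/87, M3=0
seg 0: a=-2, c=M0/2=0, d=(M1−M0)/(6·1)=25/87, b=Δ0−h0·(2M0+M1)/6=-112/87
seg 1: a=-3, c=M1/2=25/29, d=(M2−M1)/(6·3)=-130/783, b=Δ1−h1·(2M1+M2)/6=-37/87
seg 2: a=-1, c=M2/2=-55/87, d=(M3−M2)/(6·3)=55/783, b=Δ2−h2·(2M2+M3)/6=23/87
t_q=13/4 → seg 1, τ=9/4; S=-3+-37/87·τ+25/29·τ²+-130/783·τ³=-1377/928

  seg 0: a=-2 b=-112/87 c=0 d=25/87
  seg 1: a=-3 b=-37/87 c=25/29 d=-130/783
  seg 2: a=-1 b=23/87 c=-55/87 d=55/783
S(13/4) = -1377/928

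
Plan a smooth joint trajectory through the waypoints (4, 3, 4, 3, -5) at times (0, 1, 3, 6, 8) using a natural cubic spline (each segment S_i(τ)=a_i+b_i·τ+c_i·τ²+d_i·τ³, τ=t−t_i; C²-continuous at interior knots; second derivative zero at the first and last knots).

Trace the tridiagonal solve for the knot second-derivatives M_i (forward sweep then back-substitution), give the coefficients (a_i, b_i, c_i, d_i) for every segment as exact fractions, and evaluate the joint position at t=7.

  seg 0: a=4 b=-3823/3036 c=0 d=787/3036
  seg 1: a=3 b=-731/1518 c=787/1012 d=-871/6072
  seg 2: a=4 b=689/759 c=-21/253 d=-251/2277
  seg 3: a=3 b=-1948/759 c=-272/253 d=136/759
S(7) = -117/253

Δ: Δ0=-1, Δ1=1/2, Δ2=-1/3, Δ3=-4
row 1: diag=6, rhs=9; c'=1/3, d'=3/2
row 2: denom=10−2·1/3=28/3; d'=(-5−2·3/2)/(28/3)=-6/7
row 3: denom=10−3·9/28=253/28; d'=(-22−3·-6/7)/(253/28)=-544/253
back: M3=-544/253
back: M2=-6/7−9/28·-544/253=-42/253
back: M1=3/2−1/3·-42/253=787/506
M: M0=0, M1=787/506, M2=-42/253, M3=-544/253, M4=0
seg 0: a=4, c=M0/2=0, d=(M1−M0)/(6·1)=787/3036, b=Δ0−h0·(2M0+M1)/6=-3823/3036
seg 1: a=3, c=M1/2=787/1012, d=(M2−M1)/(6·2)=-871/6072, b=Δ1−h1·(2M1+M2)/6=-731/1518
seg 2: a=4, c=M2/2=-21/253, d=(M3−M2)/(6·3)=-251/2277, b=Δ2−h2·(2M2+M3)/6=689/759
seg 3: a=3, c=M3/2=-272/253, d=(M4−M3)/(6·2)=136/759, b=Δ3−h3·(2M3+M4)/6=-1948/759
t_q=7 → seg 3, τ=1; S=3+-1948/759·τ+-272/253·τ²+136/759·τ³=-117/253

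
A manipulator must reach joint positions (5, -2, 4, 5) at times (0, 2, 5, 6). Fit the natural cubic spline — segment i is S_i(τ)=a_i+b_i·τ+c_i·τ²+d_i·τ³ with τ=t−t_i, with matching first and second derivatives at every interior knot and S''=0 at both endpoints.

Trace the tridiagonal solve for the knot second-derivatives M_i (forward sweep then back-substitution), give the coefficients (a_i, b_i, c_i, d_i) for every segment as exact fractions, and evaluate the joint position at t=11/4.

Δ: Δ0=-7/2, Δ1=2, Δ2=1
row 1: diag=10, rhs=33; c'=3/10, d'=33/10
row 2: denom=8−3·3/10=71/10; d'=(-6−3·33/10)/(71/10)=-159/71
back: M2=-159/71
back: M1=33/10−3/10·-159/71=282/71
M: M0=0, M1=282/71, M2=-159/71, M3=0
seg 0: a=5, c=M0/2=0, d=(M1−M0)/(6·2)=47/142, b=Δ0−h0·(2M0+M1)/6=-685/142
seg 1: a=-2, c=M1/2=141/71, d=(M2−M1)/(6·3)=-49/142, b=Δ1−h1·(2M1+M2)/6=-121/142
seg 2: a=4, c=M2/2=-159/142, d=(M3−M2)/(6·1)=53/142, b=Δ2−h2·(2M2+M3)/6=124/71
t_q=11/4 → seg 1, τ=3/4; S=-2+-121/142·τ+141/71·τ²+-49/142·τ³=-15155/9088

  seg 0: a=5 b=-685/142 c=0 d=47/142
  seg 1: a=-2 b=-121/142 c=141/71 d=-49/142
  seg 2: a=4 b=124/71 c=-159/142 d=53/142
S(11/4) = -15155/9088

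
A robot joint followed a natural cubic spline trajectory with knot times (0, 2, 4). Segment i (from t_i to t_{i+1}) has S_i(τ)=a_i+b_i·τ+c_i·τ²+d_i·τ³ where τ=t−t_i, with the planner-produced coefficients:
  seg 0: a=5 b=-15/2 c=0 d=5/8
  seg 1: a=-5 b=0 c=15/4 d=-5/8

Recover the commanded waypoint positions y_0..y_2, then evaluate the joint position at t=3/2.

y_0=5 y_1=-5 y_2=5
S(3/2) = -265/64

y_0 = S_0(0) = a_0 = 5
y_1 = S_1(0) = a_1 = -5
y_2 = S_1(2) = 5
t_q=3/2 is in segment 0 (τ=3/2); S_0(τ)=-265/64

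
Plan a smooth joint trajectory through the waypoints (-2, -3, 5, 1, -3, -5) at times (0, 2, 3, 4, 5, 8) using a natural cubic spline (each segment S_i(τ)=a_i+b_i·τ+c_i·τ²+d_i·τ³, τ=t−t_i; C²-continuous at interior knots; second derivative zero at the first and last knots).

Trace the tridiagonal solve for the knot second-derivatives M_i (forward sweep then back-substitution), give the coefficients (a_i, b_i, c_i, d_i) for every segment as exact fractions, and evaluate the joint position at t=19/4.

Δ: Δ0=-1/2, Δ1=8, Δ2=-4, Δ3=-4, Δ4=-2/3
row 1: diag=6, rhs=51; c'=1/6, d'=17/2
row 2: denom=4−1·1/6=23/6; d'=(-72−1·17/2)/(23/6)=-21
row 3: denom=4−1·6/23=86/23; d'=(0−1·-21)/(86/23)=483/86
row 4: denom=8−1·23/86=665/86; d'=(20−1·483/86)/(665/86)=1237/665
back: M4=1237/665
back: M3=483/86−23/86·1237/665=3404/665
back: M2=-21−6/23·3404/665=-14853/665
back: M1=17/2−1/6·-14853/665=8128/665
M: M0=0, M1=8128/665, M2=-14853/665, M3=3404/665, M4=1237/665, M5=0
seg 0: a=-2, c=M0/2=0, d=(M1−M0)/(6·2)=2032/1995, b=Δ0−h0·(2M0+M1)/6=-18251/3990
seg 1: a=-3, c=M1/2=4064/665, d=(M2−M1)/(6·1)=-3283/570, b=Δ1−h1·(2M1+M2)/6=30517/3990
seg 2: a=5, c=M2/2=-14853/1330, d=(M3−M2)/(6·1)=18257/3990, b=Δ2−h2·(2M2+M3)/6=5171/1995
seg 3: a=1, c=M3/2=1702/665, d=(M4−M3)/(6·1)=-2167/3990, b=Δ3−h3·(2M3+M4)/6=-4801/798
seg 4: a=-3, c=M4/2=1237/1330, d=(M5−M4)/(6·3)=-1237/11970, b=Δ4−h4·(2M4+M5)/6=-5041/1995
t_q=19/4 → seg 3, τ=3/4; S=1+-4801/798·τ+1702/665·τ²+-2167/3990·τ³=-195919/85120

  seg 0: a=-2 b=-18251/3990 c=0 d=2032/1995
  seg 1: a=-3 b=30517/3990 c=4064/665 d=-3283/570
  seg 2: a=5 b=5171/1995 c=-14853/1330 d=18257/3990
  seg 3: a=1 b=-4801/798 c=1702/665 d=-2167/3990
  seg 4: a=-3 b=-5041/1995 c=1237/1330 d=-1237/11970
S(19/4) = -195919/85120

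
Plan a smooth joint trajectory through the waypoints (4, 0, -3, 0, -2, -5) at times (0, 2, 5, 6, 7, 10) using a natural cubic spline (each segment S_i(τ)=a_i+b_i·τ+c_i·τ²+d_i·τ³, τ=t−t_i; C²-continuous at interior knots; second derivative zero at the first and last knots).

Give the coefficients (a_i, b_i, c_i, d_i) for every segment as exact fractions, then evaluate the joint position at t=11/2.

Δ: Δ0=-2, Δ1=-1, Δ2=3, Δ3=-2, Δ4=-1
row 1: diag=10, rhs=6; c'=3/10, d'=3/5
row 2: denom=8−3·3/10=71/10; d'=(24−3·3/5)/(71/10)=222/71
row 3: denom=4−1·10/71=274/71; d'=(-30−1·222/71)/(274/71)=-1176/137
row 4: denom=8−1·71/274=2121/274; d'=(6−1·-1176/137)/(2121/274)=1332/707
back: M4=1332/707
back: M3=-1176/137−71/274·1332/707=-6414/707
back: M2=222/71−10/71·-6414/707=3114/707
back: M1=3/5−3/10·3114/707=-510/707
M: M0=0, M1=-510/707, M2=3114/707, M3=-6414/707, M4=1332/707, M5=0
seg 0: a=4, c=M0/2=0, d=(M1−M0)/(6·2)=-85/1414, b=Δ0−h0·(2M0+M1)/6=-1244/707
seg 1: a=0, c=M1/2=-255/707, d=(M2−M1)/(6·3)=604/2121, b=Δ1−h1·(2M1+M2)/6=-1754/707
seg 2: a=-3, c=M2/2=1557/707, d=(M3−M2)/(6·1)=-1588/707, b=Δ2−h2·(2M2+M3)/6=2152/707
seg 3: a=0, c=M3/2=-3207/707, d=(M4−M3)/(6·1)=1291/707, b=Δ3−h3·(2M3+M4)/6=502/707
seg 4: a=-2, c=M4/2=666/707, d=(M5−M4)/(6·3)=-74/707, b=Δ4−h4·(2M4+M5)/6=-2039/707
t_q=11/2 → seg 2, τ=1/2; S=-3+2152/707·τ+1557/707·τ²+-1588/707·τ³=-3417/2828

  seg 0: a=4 b=-1244/707 c=0 d=-85/1414
  seg 1: a=0 b=-1754/707 c=-255/707 d=604/2121
  seg 2: a=-3 b=2152/707 c=1557/707 d=-1588/707
  seg 3: a=0 b=502/707 c=-3207/707 d=1291/707
  seg 4: a=-2 b=-2039/707 c=666/707 d=-74/707
S(11/2) = -3417/2828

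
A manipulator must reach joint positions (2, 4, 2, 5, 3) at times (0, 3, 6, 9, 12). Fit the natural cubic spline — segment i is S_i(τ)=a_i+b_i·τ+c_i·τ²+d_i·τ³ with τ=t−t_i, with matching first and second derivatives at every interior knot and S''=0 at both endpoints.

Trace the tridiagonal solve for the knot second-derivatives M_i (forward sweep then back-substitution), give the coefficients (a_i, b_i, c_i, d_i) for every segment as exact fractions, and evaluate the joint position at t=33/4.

Δ: Δ0=2/3, Δ1=-2/3, Δ2=1, Δ3=-2/3
row 1: diag=12, rhs=-8; c'=1/4, d'=-2/3
row 2: denom=12−3·1/4=45/4; d'=(10−3·-2/3)/(45/4)=16/15
row 3: denom=12−3·4/15=56/5; d'=(-10−3·16/15)/(56/5)=-33/28
back: M3=-33/28
back: M2=16/15−4/15·-33/28=29/21
back: M1=-2/3−1/4·29/21=-85/84
M: M0=0, M1=-85/84, M2=29/21, M3=-33/28, M4=0
seg 0: a=2, c=M0/2=0, d=(M1−M0)/(6·3)=-85/1512, b=Δ0−h0·(2M0+M1)/6=197/168
seg 1: a=4, c=M1/2=-85/168, d=(M2−M1)/(6·3)=67/504, b=Δ1−h1·(2M1+M2)/6=-29/84
seg 2: a=2, c=M2/2=29/42, d=(M3−M2)/(6·3)=-215/1512, b=Δ2−h2·(2M2+M3)/6=5/24
seg 3: a=5, c=M3/2=-33/56, d=(M4−M3)/(6·3)=11/168, b=Δ3−h3·(2M3+M4)/6=43/84
t_q=33/4 → seg 2, τ=9/4; S=2+5/24·τ+29/42·τ²+-215/1512·τ³=15571/3584

  seg 0: a=2 b=197/168 c=0 d=-85/1512
  seg 1: a=4 b=-29/84 c=-85/168 d=67/504
  seg 2: a=2 b=5/24 c=29/42 d=-215/1512
  seg 3: a=5 b=43/84 c=-33/56 d=11/168
S(33/4) = 15571/3584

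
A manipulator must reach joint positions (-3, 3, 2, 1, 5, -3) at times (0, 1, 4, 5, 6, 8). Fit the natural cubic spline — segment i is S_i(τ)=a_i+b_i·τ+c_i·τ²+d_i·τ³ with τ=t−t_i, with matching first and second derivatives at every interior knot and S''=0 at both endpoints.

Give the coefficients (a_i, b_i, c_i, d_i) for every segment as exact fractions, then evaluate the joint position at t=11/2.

Δ: Δ0=6, Δ1=-1/3, Δ2=-1, Δ3=4, Δ4=-4
row 1: diag=8, rhs=-38; c'=3/8, d'=-19/4
row 2: denom=8−3·3/8=55/8; d'=(-4−3·-19/4)/(55/8)=82/55
row 3: denom=4−1·8/55=212/55; d'=(30−1·82/55)/(212/55)=392/53
row 4: denom=6−1·55/212=1217/212; d'=(-48−1·392/53)/(1217/212)=-11744/1217
back: M4=-11744/1217
back: M3=392/53−55/212·-11744/1217=12048/1217
back: M2=82/55−8/55·12048/1217=62/1217
back: M1=-19/4−3/8·62/1217=-5804/1217
M: M0=0, M1=-5804/1217, M2=62/1217, M3=12048/1217, M4=-11744/1217, M5=0
seg 0: a=-3, c=M0/2=0, d=(M1−M0)/(6·1)=-2902/3651, b=Δ0−h0·(2M0+M1)/6=24808/3651
seg 1: a=3, c=M1/2=-2902/1217, d=(M2−M1)/(6·3)=2933/10953, b=Δ1−h1·(2M1+M2)/6=16102/3651
seg 2: a=2, c=M2/2=31/1217, d=(M3−M2)/(6·1)=5993/3651, b=Δ2−h2·(2M2+M3)/6=-9737/3651
seg 3: a=1, c=M3/2=6024/1217, d=(M4−M3)/(6·1)=-11896/3651, b=Δ3−h3·(2M3+M4)/6=8428/3651
seg 4: a=5, c=M4/2=-5872/1217, d=(M5−M4)/(6·2)=2936/3651, b=Δ4−h4·(2M4+M5)/6=8884/3651
t_q=11/2 → seg 3, τ=1/2; S=1+8428/3651·τ+6024/1217·τ²+-11896/3651·τ³=3632/1217

  seg 0: a=-3 b=24808/3651 c=0 d=-2902/3651
  seg 1: a=3 b=16102/3651 c=-2902/1217 d=2933/10953
  seg 2: a=2 b=-9737/3651 c=31/1217 d=5993/3651
  seg 3: a=1 b=8428/3651 c=6024/1217 d=-11896/3651
  seg 4: a=5 b=8884/3651 c=-5872/1217 d=2936/3651
S(11/2) = 3632/1217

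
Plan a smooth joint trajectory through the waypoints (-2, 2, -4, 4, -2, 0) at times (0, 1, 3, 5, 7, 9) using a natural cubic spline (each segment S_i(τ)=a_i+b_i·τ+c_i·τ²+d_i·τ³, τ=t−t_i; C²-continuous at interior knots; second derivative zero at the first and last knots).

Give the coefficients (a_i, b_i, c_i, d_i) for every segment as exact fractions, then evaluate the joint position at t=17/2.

  seg 0: a=-2 b=1753/306 c=0 d=-529/306
  seg 1: a=2 b=83/153 c=-529/102 d=1045/612
  seg 2: a=-4 b=44/153 c=86/17 d=-245/153
  seg 3: a=4 b=200/153 c=-232/51 d=733/612
  seg 4: a=-2 b=-385/153 c=269/102 d=-269/612
S(17/2) = -2161/1632

Δ: Δ0=4, Δ1=-3, Δ2=4, Δ3=-3, Δ4=1
row 1: diag=6, rhs=-42; c'=1/3, d'=-7
row 2: denom=8−2·1/3=22/3; d'=(42−2·-7)/(22/3)=84/11
row 3: denom=8−2·3/11=82/11; d'=(-42−2·84/11)/(82/11)=-315/41
row 4: denom=8−2·11/41=306/41; d'=(24−2·-315/41)/(306/41)=269/51
back: M4=269/51
back: M3=-315/41−11/41·269/51=-464/51
back: M2=84/11−3/11·-464/51=172/17
back: M1=-7−1/3·172/17=-529/51
M: M0=0, M1=-529/51, M2=172/17, M3=-464/51, M4=269/51, M5=0
seg 0: a=-2, c=M0/2=0, d=(M1−M0)/(6·1)=-529/306, b=Δ0−h0·(2M0+M1)/6=1753/306
seg 1: a=2, c=M1/2=-529/102, d=(M2−M1)/(6·2)=1045/612, b=Δ1−h1·(2M1+M2)/6=83/153
seg 2: a=-4, c=M2/2=86/17, d=(M3−M2)/(6·2)=-245/153, b=Δ2−h2·(2M2+M3)/6=44/153
seg 3: a=4, c=M3/2=-232/51, d=(M4−M3)/(6·2)=733/612, b=Δ3−h3·(2M3+M4)/6=200/153
seg 4: a=-2, c=M4/2=269/102, d=(M5−M4)/(6·2)=-269/612, b=Δ4−h4·(2M4+M5)/6=-385/153
t_q=17/2 → seg 4, τ=3/2; S=-2+-385/153·τ+269/102·τ²+-269/612·τ³=-2161/1632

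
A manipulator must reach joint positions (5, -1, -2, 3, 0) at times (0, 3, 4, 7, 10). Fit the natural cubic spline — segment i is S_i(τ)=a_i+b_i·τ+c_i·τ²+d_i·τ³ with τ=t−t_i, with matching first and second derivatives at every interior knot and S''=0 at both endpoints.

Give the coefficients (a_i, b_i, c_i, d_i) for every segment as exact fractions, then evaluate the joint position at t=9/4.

  seg 0: a=5 b=-503/228 c=0 d=47/2052
  seg 1: a=-1 b=-181/114 c=47/228 d=29/76
  seg 2: a=-2 b=-7/228 c=77/57 d=-179/684
  seg 3: a=3 b=115/114 c=-229/228 d=229/2052
S(9/4) = 1445/4864

Δ: Δ0=-2, Δ1=-1, Δ2=5/3, Δ3=-1
row 1: diag=8, rhs=6; c'=1/8, d'=3/4
row 2: denom=8−1·1/8=63/8; d'=(16−1·3/4)/(63/8)=122/63
row 3: denom=12−3·8/21=76/7; d'=(-16−3·122/63)/(76/7)=-229/114
back: M3=-229/114
back: M2=122/63−8/21·-229/114=154/57
back: M1=3/4−1/8·154/57=47/114
M: M0=0, M1=47/114, M2=154/57, M3=-229/114, M4=0
seg 0: a=5, c=M0/2=0, d=(M1−M0)/(6·3)=47/2052, b=Δ0−h0·(2M0+M1)/6=-503/228
seg 1: a=-1, c=M1/2=47/228, d=(M2−M1)/(6·1)=29/76, b=Δ1−h1·(2M1+M2)/6=-181/114
seg 2: a=-2, c=M2/2=77/57, d=(M3−M2)/(6·3)=-179/684, b=Δ2−h2·(2M2+M3)/6=-7/228
seg 3: a=3, c=M3/2=-229/228, d=(M4−M3)/(6·3)=229/2052, b=Δ3−h3·(2M3+M4)/6=115/114
t_q=9/4 → seg 0, τ=9/4; S=5+-503/228·τ+0·τ²+47/2052·τ³=1445/4864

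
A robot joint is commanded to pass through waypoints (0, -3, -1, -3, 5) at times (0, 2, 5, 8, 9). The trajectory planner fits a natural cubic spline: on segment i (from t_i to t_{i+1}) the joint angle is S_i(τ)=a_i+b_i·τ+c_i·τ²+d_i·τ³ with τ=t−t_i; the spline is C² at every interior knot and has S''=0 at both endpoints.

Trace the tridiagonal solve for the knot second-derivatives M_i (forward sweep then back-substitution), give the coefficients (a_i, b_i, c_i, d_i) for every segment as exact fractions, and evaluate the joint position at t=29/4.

  seg 0: a=0 b=-299/133 c=0 d=199/1064
  seg 1: a=-3 b=-1/266 c=597/532 d=-4303/14364
  seg 2: a=-1 b=-723/532 c=-628/399 d=8641/14364
  seg 3: a=-3 b=1447/266 c=2043/532 d=-681/532
S(29/4) = -9271/1792

Δ: Δ0=-3/2, Δ1=2/3, Δ2=-2/3, Δ3=8
row 1: diag=10, rhs=13; c'=3/10, d'=13/10
row 2: denom=12−3·3/10=111/10; d'=(-8−3·13/10)/(111/10)=-119/111
row 3: denom=8−3·10/37=266/37; d'=(52−3·-119/111)/(266/37)=2043/266
back: M3=2043/266
back: M2=-119/111−10/37·2043/266=-1256/399
back: M1=13/10−3/10·-1256/399=597/266
M: M0=0, M1=597/266, M2=-1256/399, M3=2043/266, M4=0
seg 0: a=0, c=M0/2=0, d=(M1−M0)/(6·2)=199/1064, b=Δ0−h0·(2M0+M1)/6=-299/133
seg 1: a=-3, c=M1/2=597/532, d=(M2−M1)/(6·3)=-4303/14364, b=Δ1−h1·(2M1+M2)/6=-1/266
seg 2: a=-1, c=M2/2=-628/399, d=(M3−M2)/(6·3)=8641/14364, b=Δ2−h2·(2M2+M3)/6=-723/532
seg 3: a=-3, c=M3/2=2043/532, d=(M4−M3)/(6·1)=-681/532, b=Δ3−h3·(2M3+M4)/6=1447/266
t_q=29/4 → seg 2, τ=9/4; S=-1+-723/532·τ+-628/399·τ²+8641/14364·τ³=-9271/1792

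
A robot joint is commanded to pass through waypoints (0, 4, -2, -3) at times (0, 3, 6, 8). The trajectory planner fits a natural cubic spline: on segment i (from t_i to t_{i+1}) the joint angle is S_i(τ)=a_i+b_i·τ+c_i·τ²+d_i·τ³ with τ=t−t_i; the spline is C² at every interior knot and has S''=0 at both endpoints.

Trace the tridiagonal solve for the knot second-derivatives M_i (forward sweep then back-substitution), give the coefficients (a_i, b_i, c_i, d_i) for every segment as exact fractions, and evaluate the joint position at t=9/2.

  seg 0: a=0 b=523/222 c=0 d=-227/1998
  seg 1: a=4 b=-79/111 c=-227/222 d=395/1998
  seg 2: a=-2 b=-335/222 c=28/37 d=-14/111
S(9/2) = 769/592

Δ: Δ0=4/3, Δ1=-2, Δ2=-1/2
row 1: diag=12, rhs=-20; c'=1/4, d'=-5/3
row 2: denom=10−3·1/4=37/4; d'=(9−3·-5/3)/(37/4)=56/37
back: M2=56/37
back: M1=-5/3−1/4·56/37=-227/111
M: M0=0, M1=-227/111, M2=56/37, M3=0
seg 0: a=0, c=M0/2=0, d=(M1−M0)/(6·3)=-227/1998, b=Δ0−h0·(2M0+M1)/6=523/222
seg 1: a=4, c=M1/2=-227/222, d=(M2−M1)/(6·3)=395/1998, b=Δ1−h1·(2M1+M2)/6=-79/111
seg 2: a=-2, c=M2/2=28/37, d=(M3−M2)/(6·2)=-14/111, b=Δ2−h2·(2M2+M3)/6=-335/222
t_q=9/2 → seg 1, τ=3/2; S=4+-79/111·τ+-227/222·τ²+395/1998·τ³=769/592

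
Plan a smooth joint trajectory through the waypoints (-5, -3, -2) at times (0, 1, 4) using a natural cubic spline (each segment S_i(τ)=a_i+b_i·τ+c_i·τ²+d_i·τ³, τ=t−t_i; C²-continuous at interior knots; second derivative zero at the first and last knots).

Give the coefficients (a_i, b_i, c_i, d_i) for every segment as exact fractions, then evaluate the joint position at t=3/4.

  seg 0: a=-5 b=53/24 c=0 d=-5/24
  seg 1: a=-3 b=19/12 c=-5/8 d=5/72
S(3/4) = -1757/512

Δ: Δ0=2, Δ1=1/3
row 1: diag=8, rhs=-10; c'=3/8, d'=-5/4
back: M1=-5/4
M: M0=0, M1=-5/4, M2=0
seg 0: a=-5, c=M0/2=0, d=(M1−M0)/(6·1)=-5/24, b=Δ0−h0·(2M0+M1)/6=53/24
seg 1: a=-3, c=M1/2=-5/8, d=(M2−M1)/(6·3)=5/72, b=Δ1−h1·(2M1+M2)/6=19/12
t_q=3/4 → seg 0, τ=3/4; S=-5+53/24·τ+0·τ²+-5/24·τ³=-1757/512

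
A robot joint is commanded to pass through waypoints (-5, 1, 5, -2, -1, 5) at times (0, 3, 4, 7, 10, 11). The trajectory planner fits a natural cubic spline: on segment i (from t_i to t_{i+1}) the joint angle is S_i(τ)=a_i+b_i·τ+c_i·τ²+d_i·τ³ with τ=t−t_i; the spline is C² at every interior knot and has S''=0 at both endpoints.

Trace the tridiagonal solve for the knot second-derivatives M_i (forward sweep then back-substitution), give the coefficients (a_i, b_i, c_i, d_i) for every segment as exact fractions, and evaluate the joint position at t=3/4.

  seg 0: a=-5 b=486/545 c=0 d=604/4905
  seg 1: a=1 b=2298/545 c=604/545 d=-722/545
  seg 2: a=5 b=268/109 c=-1562/545 d=6223/14715
  seg 3: a=-2 b=-1809/545 c=1537/1635 d=1361/14715
  seg 4: a=-1 b=2626/545 c=966/545 d=-322/545
S(3/4) = -7463/1744

Δ: Δ0=2, Δ1=4, Δ2=-7/3, Δ3=1/3, Δ4=6
row 1: diag=8, rhs=12; c'=1/8, d'=3/2
row 2: denom=8−1·1/8=63/8; d'=(-38−1·3/2)/(63/8)=-316/63
row 3: denom=12−3·8/21=76/7; d'=(16−3·-316/63)/(76/7)=163/57
row 4: denom=8−3·21/76=545/76; d'=(34−3·163/57)/(545/76)=1932/545
back: M4=1932/545
back: M3=163/57−21/76·1932/545=3074/1635
back: M2=-316/63−8/21·3074/1635=-3124/545
back: M1=3/2−1/8·-3124/545=1208/545
M: M0=0, M1=1208/545, M2=-3124/545, M3=3074/1635, M4=1932/545, M5=0
seg 0: a=-5, c=M0/2=0, d=(M1−M0)/(6·3)=604/4905, b=Δ0−h0·(2M0+M1)/6=486/545
seg 1: a=1, c=M1/2=604/545, d=(M2−M1)/(6·1)=-722/545, b=Δ1−h1·(2M1+M2)/6=2298/545
seg 2: a=5, c=M2/2=-1562/545, d=(M3−M2)/(6·3)=6223/14715, b=Δ2−h2·(2M2+M3)/6=268/109
seg 3: a=-2, c=M3/2=1537/1635, d=(M4−M3)/(6·3)=1361/14715, b=Δ3−h3·(2M3+M4)/6=-1809/545
seg 4: a=-1, c=M4/2=966/545, d=(M5−M4)/(6·1)=-322/545, b=Δ4−h4·(2M4+M5)/6=2626/545
t_q=3/4 → seg 0, τ=3/4; S=-5+486/545·τ+0·τ²+604/4905·τ³=-7463/1744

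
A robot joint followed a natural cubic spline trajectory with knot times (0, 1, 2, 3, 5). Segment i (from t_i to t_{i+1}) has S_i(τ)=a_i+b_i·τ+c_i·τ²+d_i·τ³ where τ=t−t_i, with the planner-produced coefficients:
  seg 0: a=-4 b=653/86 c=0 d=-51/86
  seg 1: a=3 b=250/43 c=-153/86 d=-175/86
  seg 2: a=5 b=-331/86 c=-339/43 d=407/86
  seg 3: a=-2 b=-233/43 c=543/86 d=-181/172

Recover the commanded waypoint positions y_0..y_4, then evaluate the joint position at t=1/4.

y_0=-4 y_1=3 y_2=5 y_3=-2 y_4=4
S(1/4) = -11619/5504

y_0 = S_0(0) = a_0 = -4
y_1 = S_1(0) = a_1 = 3
y_2 = S_2(0) = a_2 = 5
y_3 = S_3(0) = a_3 = -2
y_4 = S_3(2) = 4
t_q=1/4 is in segment 0 (τ=1/4); S_0(τ)=-11619/5504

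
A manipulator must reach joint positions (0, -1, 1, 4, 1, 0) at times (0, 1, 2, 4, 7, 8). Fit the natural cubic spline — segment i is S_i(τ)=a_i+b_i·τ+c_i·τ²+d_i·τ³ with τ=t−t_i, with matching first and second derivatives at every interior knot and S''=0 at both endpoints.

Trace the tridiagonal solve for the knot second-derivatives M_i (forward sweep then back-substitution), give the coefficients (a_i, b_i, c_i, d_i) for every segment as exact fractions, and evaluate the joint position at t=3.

Δ: Δ0=-1, Δ1=2, Δ2=3/2, Δ3=-1, Δ4=-1
row 1: diag=4, rhs=18; c'=1/4, d'=9/2
row 2: denom=6−1·1/4=23/4; d'=(-3−1·9/2)/(23/4)=-30/23
row 3: denom=10−2·8/23=214/23; d'=(-15−2·-30/23)/(214/23)=-285/214
row 4: denom=8−3·69/214=1505/214; d'=(0−3·-285/214)/(1505/214)=171/301
back: M4=171/301
back: M3=-285/214−69/214·171/301=-456/301
back: M2=-30/23−8/23·-456/301=-234/301
back: M1=9/2−1/4·-234/301=1413/301
M: M0=0, M1=1413/301, M2=-234/301, M3=-456/301, M4=171/301, M5=0
seg 0: a=0, c=M0/2=0, d=(M1−M0)/(6·1)=471/602, b=Δ0−h0·(2M0+M1)/6=-1073/602
seg 1: a=-1, c=M1/2=1413/602, d=(M2−M1)/(6·1)=-549/602, b=Δ1−h1·(2M1+M2)/6=170/301
seg 2: a=1, c=M2/2=-117/301, d=(M3−M2)/(6·2)=-37/602, b=Δ2−h2·(2M2+M3)/6=217/86
seg 3: a=4, c=M3/2=-228/301, d=(M4−M3)/(6·3)=209/1806, b=Δ3−h3·(2M3+M4)/6=139/602
seg 4: a=1, c=M4/2=171/602, d=(M5−M4)/(6·1)=-57/602, b=Δ4−h4·(2M4+M5)/6=-358/301
t_q=3 → seg 2, τ=1; S=1+217/86·τ+-117/301·τ²+-37/602·τ³=925/301

  seg 0: a=0 b=-1073/602 c=0 d=471/602
  seg 1: a=-1 b=170/301 c=1413/602 d=-549/602
  seg 2: a=1 b=217/86 c=-117/301 d=-37/602
  seg 3: a=4 b=139/602 c=-228/301 d=209/1806
  seg 4: a=1 b=-358/301 c=171/602 d=-57/602
S(3) = 925/301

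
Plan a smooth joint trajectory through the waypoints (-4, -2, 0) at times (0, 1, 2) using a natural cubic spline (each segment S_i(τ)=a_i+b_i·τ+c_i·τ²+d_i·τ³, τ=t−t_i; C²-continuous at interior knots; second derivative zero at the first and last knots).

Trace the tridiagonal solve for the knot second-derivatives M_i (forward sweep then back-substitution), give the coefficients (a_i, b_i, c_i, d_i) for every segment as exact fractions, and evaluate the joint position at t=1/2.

Δ: Δ0=2, Δ1=2
row 1: diag=4, rhs=0; c'=1/4, d'=0
back: M1=0
M: M0=0, M1=0, M2=0
seg 0: a=-4, c=M0/2=0, d=(M1−M0)/(6·1)=0, b=Δ0−h0·(2M0+M1)/6=2
seg 1: a=-2, c=M1/2=0, d=(M2−M1)/(6·1)=0, b=Δ1−h1·(2M1+M2)/6=2
t_q=1/2 → seg 0, τ=1/2; S=-4+2·τ+0·τ²+0·τ³=-3

  seg 0: a=-4 b=2 c=0 d=0
  seg 1: a=-2 b=2 c=0 d=0
S(1/2) = -3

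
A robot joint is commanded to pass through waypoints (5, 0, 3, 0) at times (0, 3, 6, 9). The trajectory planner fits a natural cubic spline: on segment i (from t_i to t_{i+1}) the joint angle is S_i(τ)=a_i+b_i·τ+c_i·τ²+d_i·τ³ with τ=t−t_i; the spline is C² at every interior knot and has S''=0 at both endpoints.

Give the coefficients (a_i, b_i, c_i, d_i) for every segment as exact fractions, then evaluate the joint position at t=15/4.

  seg 0: a=5 b=-113/45 c=0 d=38/405
  seg 1: a=0 b=1/45 c=38/45 d=-14/81
  seg 2: a=3 b=19/45 c=-32/45 d=32/405
S(15/4) = 67/160

Δ: Δ0=-5/3, Δ1=1, Δ2=-1
row 1: diag=12, rhs=16; c'=1/4, d'=4/3
row 2: denom=12−3·1/4=45/4; d'=(-12−3·4/3)/(45/4)=-64/45
back: M2=-64/45
back: M1=4/3−1/4·-64/45=76/45
M: M0=0, M1=76/45, M2=-64/45, M3=0
seg 0: a=5, c=M0/2=0, d=(M1−M0)/(6·3)=38/405, b=Δ0−h0·(2M0+M1)/6=-113/45
seg 1: a=0, c=M1/2=38/45, d=(M2−M1)/(6·3)=-14/81, b=Δ1−h1·(2M1+M2)/6=1/45
seg 2: a=3, c=M2/2=-32/45, d=(M3−M2)/(6·3)=32/405, b=Δ2−h2·(2M2+M3)/6=19/45
t_q=15/4 → seg 1, τ=3/4; S=0+1/45·τ+38/45·τ²+-14/81·τ³=67/160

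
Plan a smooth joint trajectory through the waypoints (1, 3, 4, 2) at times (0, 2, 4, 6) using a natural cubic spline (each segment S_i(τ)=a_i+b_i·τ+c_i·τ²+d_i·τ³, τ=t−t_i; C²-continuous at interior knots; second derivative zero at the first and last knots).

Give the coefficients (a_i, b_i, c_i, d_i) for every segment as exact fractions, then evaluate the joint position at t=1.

Δ: Δ0=1, Δ1=1/2, Δ2=-1
row 1: diag=8, rhs=-3; c'=1/4, d'=-3/8
row 2: denom=8−2·1/4=15/2; d'=(-9−2·-3/8)/(15/2)=-11/10
back: M2=-11/10
back: M1=-3/8−1/4·-11/10=-1/10
M: M0=0, M1=-1/10, M2=-11/10, M3=0
seg 0: a=1, c=M0/2=0, d=(M1−M0)/(6·2)=-1/120, b=Δ0−h0·(2M0+M1)/6=31/30
seg 1: a=3, c=M1/2=-1/20, d=(M2−M1)/(6·2)=-1/12, b=Δ1−h1·(2M1+M2)/6=14/15
seg 2: a=4, c=M2/2=-11/20, d=(M3−M2)/(6·2)=11/120, b=Δ2−h2·(2M2+M3)/6=-4/15
t_q=1 → seg 0, τ=1; S=1+31/30·τ+0·τ²+-1/120·τ³=81/40

  seg 0: a=1 b=31/30 c=0 d=-1/120
  seg 1: a=3 b=14/15 c=-1/20 d=-1/12
  seg 2: a=4 b=-4/15 c=-11/20 d=11/120
S(1) = 81/40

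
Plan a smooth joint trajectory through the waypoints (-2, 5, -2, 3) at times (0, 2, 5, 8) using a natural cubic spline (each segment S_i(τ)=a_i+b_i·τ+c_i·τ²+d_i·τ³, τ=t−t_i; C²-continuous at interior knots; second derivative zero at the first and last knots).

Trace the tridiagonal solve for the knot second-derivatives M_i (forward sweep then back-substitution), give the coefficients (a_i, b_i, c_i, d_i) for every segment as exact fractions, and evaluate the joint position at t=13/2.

Δ: Δ0=7/2, Δ1=-7/3, Δ2=5/3
row 1: diag=10, rhs=-35; c'=3/10, d'=-7/2
row 2: denom=12−3·3/10=111/10; d'=(24−3·-7/2)/(111/10)=115/37
back: M2=115/37
back: M1=-7/2−3/10·115/37=-164/37
M: M0=0, M1=-164/37, M2=115/37, M3=0
seg 0: a=-2, c=M0/2=0, d=(M1−M0)/(6·2)=-41/111, b=Δ0−h0·(2M0+M1)/6=1105/222
seg 1: a=5, c=M1/2=-82/37, d=(M2−M1)/(6·3)=31/74, b=Δ1−h1·(2M1+M2)/6=121/222
seg 2: a=-2, c=M2/2=115/74, d=(M3−M2)/(6·3)=-115/666, b=Δ2−h2·(2M2+M3)/6=-160/111
t_q=13/2 → seg 2, τ=3/2; S=-2+-160/111·τ+115/74·τ²+-115/666·τ³=-739/592

  seg 0: a=-2 b=1105/222 c=0 d=-41/111
  seg 1: a=5 b=121/222 c=-82/37 d=31/74
  seg 2: a=-2 b=-160/111 c=115/74 d=-115/666
S(13/2) = -739/592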